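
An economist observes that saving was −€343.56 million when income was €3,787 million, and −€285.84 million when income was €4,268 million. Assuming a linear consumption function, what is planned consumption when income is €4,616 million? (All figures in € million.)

C = 4860.08

MPS = ΔS/ΔY = (-285.84 − (-343.56))/(4268 − 3787) = 57.72/481 = 0.12
MPC = 1 − MPS = 0.88
Autonomous saving = -343.56 − 0.12(3787) = -798, so a = 798
C = 798 + 0.88(4616) = 798 + 4062.08 = 4860.08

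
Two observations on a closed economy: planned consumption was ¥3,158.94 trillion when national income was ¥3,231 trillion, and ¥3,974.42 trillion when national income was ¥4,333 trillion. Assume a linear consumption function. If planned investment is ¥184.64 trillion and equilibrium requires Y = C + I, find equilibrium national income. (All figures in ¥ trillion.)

Y = 3664

MPC = (3974.42 − 3158.94)/(4333 − 3231) = 815.48/1102 = 0.74
a = 3158.94 − 0.74(3231) = 768
Equilibrium: Y = 768 + 0.74Y + 184.64
0.26Y = 952.64, so Y = 952.64/0.26 = 3664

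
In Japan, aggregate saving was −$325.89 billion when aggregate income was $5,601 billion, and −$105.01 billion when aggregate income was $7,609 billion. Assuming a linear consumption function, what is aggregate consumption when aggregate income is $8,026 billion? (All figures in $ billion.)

MPS = ΔS/ΔY = (-105.01 − (-325.89))/(7609 − 5601) = 220.88/2008 = 0.11
MPC = 1 − MPS = 0.89
Autonomous saving = -325.89 − 0.11(5601) = -942, so a = 942
C = 942 + 0.89(8026) = 942 + 7143.14 = 8085.14

C = 8085.14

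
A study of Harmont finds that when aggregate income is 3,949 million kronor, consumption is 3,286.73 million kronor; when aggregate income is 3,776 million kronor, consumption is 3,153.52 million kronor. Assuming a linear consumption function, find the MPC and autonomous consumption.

MPC = 0.77; a = 246

MPC = ΔC/ΔY = (3286.73 − 3153.52)/(3949 − 3776) = 133.21/173 = 0.77
a = C − MPC·Y = 3153.52 − 0.77(3776) = 3153.52 − 2907.52 = 246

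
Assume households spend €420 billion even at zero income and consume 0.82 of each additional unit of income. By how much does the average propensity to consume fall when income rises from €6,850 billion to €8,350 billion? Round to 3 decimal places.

At Y = 6850: C = 420 + 0.82(6850) = 6037, APC = 6037/6850 = 0.8813
At Y = 8350: C = 7267, APC = 7267/8350 = 0.8703
Fall in APC = 0.8813 − 0.8703 = 0.011

ΔAPC = 0.011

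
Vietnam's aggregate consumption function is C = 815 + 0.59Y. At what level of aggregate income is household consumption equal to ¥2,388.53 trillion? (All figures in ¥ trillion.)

Y = 2667

815 + 0.59Y = 2388.53
0.59Y = 1573.53, so Y = 1573.53/0.59 = 2667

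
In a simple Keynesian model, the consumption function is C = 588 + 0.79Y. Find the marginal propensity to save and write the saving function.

MPS = 0.21; S = -588 + 0.21Y

MPS = 1 − MPC = 1 − 0.79 = 0.21
S = Y − C = -588 + 0.21Y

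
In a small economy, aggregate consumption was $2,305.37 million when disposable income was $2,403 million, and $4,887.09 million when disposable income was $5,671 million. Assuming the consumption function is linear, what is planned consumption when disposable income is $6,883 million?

C = 5844.57

MPC = (4887.09 − 2305.37)/(5671 − 2403) = 2581.72/3268 = 0.79
a = 2305.37 − 0.79(2403) = 2305.37 − 1898.37 = 407
C = 407 + 0.79(6883) = 407 + 5437.57 = 5844.57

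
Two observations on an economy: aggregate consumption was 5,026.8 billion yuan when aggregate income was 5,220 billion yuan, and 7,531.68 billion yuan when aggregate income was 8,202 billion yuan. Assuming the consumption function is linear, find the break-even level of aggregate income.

MPC = (7531.68 − 5026.8)/(8202 − 5220) = 2504.88/2982 = 0.84
a = 5026.8 − 0.84(5220) = 5026.8 − 4384.8 = 642
Break-even: Y = a/(1−MPC) = 642/0.16 = 4012.5

Y = 4012.5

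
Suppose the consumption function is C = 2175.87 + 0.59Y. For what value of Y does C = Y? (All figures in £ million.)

At break-even, C = Y: 2175.87 + 0.59Y = Y
0.41Y = 2175.87, so Y = 2175.87/0.41 = 5307

Y = 5307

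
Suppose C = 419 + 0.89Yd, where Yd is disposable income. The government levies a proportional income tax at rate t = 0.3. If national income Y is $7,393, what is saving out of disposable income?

Yd = (1 − 0.3)(7393) = 0.7(7393) = 5175.1
C = 419 + 0.89(5175.1) = 419 + 4605.839 = 5024.839
S = Yd − C = 5175.1 − 5024.839 = 150.261

S = 150.261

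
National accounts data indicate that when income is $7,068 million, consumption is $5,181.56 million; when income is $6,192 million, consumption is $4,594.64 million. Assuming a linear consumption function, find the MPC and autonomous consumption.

MPC = 0.67; a = 446

MPC = ΔC/ΔY = (5181.56 − 4594.64)/(7068 − 6192) = 586.92/876 = 0.67
a = C − MPC·Y = 4594.64 − 0.67(6192) = 4594.64 − 4148.64 = 446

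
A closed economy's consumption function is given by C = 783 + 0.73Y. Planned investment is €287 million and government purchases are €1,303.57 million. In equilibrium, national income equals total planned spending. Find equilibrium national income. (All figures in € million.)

Y = C + I + G = 783 + 0.73Y + 287 + 1303.57
Y − 0.73Y = 2373.57
0.27Y = 2373.57, so Y = 2373.57/0.27 = 8791

Y = 8791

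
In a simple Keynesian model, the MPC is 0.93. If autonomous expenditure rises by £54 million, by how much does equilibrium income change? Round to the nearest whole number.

The multiplier is 1/(1 − MPC) = 1/0.07.
ΔY = 54/0.07 = 771.43 ≈ 771

ΔY ≈ 771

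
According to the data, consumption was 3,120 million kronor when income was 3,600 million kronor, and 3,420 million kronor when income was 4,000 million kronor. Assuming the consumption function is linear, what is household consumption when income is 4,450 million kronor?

C = 3757.5

MPC = (3420 − 3120)/(4000 − 3600) = 300/400 = 0.75
a = 3120 − 0.75(3600) = 3120 − 2700 = 420
C = 420 + 0.75(4450) = 420 + 3337.5 = 3757.5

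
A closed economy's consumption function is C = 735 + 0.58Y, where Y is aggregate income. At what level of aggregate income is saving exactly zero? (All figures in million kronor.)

Y = 1750

At break-even, C = Y: 735 + 0.58Y = Y
0.42Y = 735, so Y = 735/0.42 = 1750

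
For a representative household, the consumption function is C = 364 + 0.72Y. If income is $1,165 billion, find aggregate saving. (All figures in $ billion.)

S = -37.8

C = 364 + 0.72(1165) = 364 + 838.8 = 1202.8
S = Y − C = 1165 − 1202.8 = -37.8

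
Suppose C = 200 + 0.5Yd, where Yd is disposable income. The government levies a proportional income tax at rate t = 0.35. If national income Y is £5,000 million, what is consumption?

Yd = (1 − 0.35)(5000) = 0.65(5000) = 3250
C = 200 + 0.5(3250) = 200 + 1625 = 1825

C = 1825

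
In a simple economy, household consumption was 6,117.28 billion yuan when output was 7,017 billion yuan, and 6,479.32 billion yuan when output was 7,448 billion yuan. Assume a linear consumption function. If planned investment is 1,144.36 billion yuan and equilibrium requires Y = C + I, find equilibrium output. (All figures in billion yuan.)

Y = 8546

MPC = (6479.32 − 6117.28)/(7448 − 7017) = 362.04/431 = 0.84
a = 6117.28 − 0.84(7017) = 223
Equilibrium: Y = 223 + 0.84Y + 1144.36
0.16Y = 1367.36, so Y = 1367.36/0.16 = 8546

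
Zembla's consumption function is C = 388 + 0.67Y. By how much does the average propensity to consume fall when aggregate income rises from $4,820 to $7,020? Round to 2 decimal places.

ΔAPC = 0.03

At Y = 4820: C = 388 + 0.67(4820) = 3617.4, APC = 3617.4/4820 = 0.750
At Y = 7020: C = 5091.4, APC = 5091.4/7020 = 0.725
Fall in APC = 0.750 − 0.725 = 0.025 ≈ 0.03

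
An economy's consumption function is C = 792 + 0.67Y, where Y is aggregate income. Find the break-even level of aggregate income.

Y = 2400

At break-even, C = Y: 792 + 0.67Y = Y
0.33Y = 792, so Y = 792/0.33 = 2400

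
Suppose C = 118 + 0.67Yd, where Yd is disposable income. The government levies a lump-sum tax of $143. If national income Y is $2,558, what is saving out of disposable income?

Yd = Y − T = 2558 − 143 = 2415
C = 118 + 0.67(2415) = 118 + 1618.05 = 1736.05
S = Yd − C = 2415 − 1736.05 = 678.95

S = 678.95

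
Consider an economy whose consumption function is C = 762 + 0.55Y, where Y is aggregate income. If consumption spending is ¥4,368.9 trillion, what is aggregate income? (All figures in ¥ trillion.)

Y = 6558

762 + 0.55Y = 4368.9
0.55Y = 3606.9, so Y = 3606.9/0.55 = 6558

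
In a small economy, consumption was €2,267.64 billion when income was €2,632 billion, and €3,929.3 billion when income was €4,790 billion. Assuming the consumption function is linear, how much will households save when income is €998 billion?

MPC = (3929.3 − 2267.64)/(4790 − 2632) = 1661.66/2158 = 0.77
a = 2267.64 − 0.77(2632) = 2267.64 − 2026.64 = 241
C = 241 + 0.77(998) = 1009.46
S = 998 − 1009.46 = -11.46

S = -11.46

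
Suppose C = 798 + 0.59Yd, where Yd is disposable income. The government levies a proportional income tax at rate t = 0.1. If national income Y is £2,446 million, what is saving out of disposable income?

Yd = (1 − 0.1)(2446) = 0.9(2446) = 2201.4
C = 798 + 0.59(2201.4) = 798 + 1298.826 = 2096.826
S = Yd − C = 2201.4 − 2096.826 = 104.574

S = 104.574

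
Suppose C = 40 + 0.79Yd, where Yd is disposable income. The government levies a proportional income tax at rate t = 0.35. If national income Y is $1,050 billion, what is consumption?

C = 579.175

Yd = (1 − 0.35)(1050) = 0.65(1050) = 682.5
C = 40 + 0.79(682.5) = 40 + 539.175 = 579.175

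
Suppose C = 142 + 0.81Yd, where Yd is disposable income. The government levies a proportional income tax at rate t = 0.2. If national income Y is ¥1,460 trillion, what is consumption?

Yd = (1 − 0.2)(1460) = 0.8(1460) = 1168
C = 142 + 0.81(1168) = 142 + 946.08 = 1088.08

C = 1088.08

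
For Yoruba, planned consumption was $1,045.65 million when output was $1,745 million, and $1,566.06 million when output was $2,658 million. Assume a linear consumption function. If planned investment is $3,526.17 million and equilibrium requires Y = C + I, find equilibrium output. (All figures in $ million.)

Y = 8319

MPC = (1566.06 − 1045.65)/(2658 − 1745) = 520.41/913 = 0.57
a = 1045.65 − 0.57(1745) = 51
Equilibrium: Y = 51 + 0.57Y + 3526.17
0.43Y = 3577.17, so Y = 3577.17/0.43 = 8319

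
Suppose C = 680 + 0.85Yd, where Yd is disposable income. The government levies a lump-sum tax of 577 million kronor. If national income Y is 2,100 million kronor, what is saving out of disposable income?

S = -451.55

Yd = Y − T = 2100 − 577 = 1523
C = 680 + 0.85(1523) = 680 + 1294.55 = 1974.55
S = Yd − C = 1523 − 1974.55 = -451.55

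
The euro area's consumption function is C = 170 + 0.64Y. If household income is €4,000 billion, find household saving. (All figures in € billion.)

C = 170 + 0.64(4000) = 170 + 2560 = 2730
S = Y − C = 4000 − 2730 = 1270

S = 1270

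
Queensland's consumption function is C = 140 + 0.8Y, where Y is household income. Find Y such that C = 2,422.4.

Y = 2853

140 + 0.8Y = 2422.4
0.8Y = 2282.4, so Y = 2282.4/0.8 = 2853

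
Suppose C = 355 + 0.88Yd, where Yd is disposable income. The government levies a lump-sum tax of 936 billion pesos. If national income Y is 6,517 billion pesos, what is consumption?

Yd = Y − T = 6517 − 936 = 5581
C = 355 + 0.88(5581) = 355 + 4911.28 = 5266.28

C = 5266.28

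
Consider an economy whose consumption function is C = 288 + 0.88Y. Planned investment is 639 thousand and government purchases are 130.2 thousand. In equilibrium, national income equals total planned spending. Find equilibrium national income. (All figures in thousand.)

Y = 8810

Y = C + I + G = 288 + 0.88Y + 639 + 130.2
Y − 0.88Y = 1057.2
0.12Y = 1057.2, so Y = 1057.2/0.12 = 8810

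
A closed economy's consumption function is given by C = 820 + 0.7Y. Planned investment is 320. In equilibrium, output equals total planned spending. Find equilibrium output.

Y = C + I = 820 + 0.7Y + 320
Y − 0.7Y = 1140
0.3Y = 1140, so Y = 1140/0.3 = 3800

Y = 3800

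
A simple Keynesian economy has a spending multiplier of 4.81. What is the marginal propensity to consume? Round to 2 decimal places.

MPC = 0.79

k = 1/(1 − MPC), so 1 − MPC = 1/k = 1/4.81 = 0.2079
MPC = 1 − 0.2079 = 0.79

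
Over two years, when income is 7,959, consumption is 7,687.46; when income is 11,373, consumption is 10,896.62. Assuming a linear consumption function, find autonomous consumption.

MPC = ΔC/ΔY = (10896.62 − 7687.46)/(11373 − 7959) = 3209.16/3414 = 0.94
a = C − MPC·Y = 7687.46 − 0.94(7959) = 7687.46 − 7481.46 = 206

a = 206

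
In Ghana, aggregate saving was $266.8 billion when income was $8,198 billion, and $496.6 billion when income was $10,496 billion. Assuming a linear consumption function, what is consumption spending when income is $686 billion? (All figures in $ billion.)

C = 1170.4

MPS = ΔS/ΔY = (496.6 − 266.8)/(10496 − 8198) = 229.8/2298 = 0.1
MPC = 1 − MPS = 0.9
Autonomous saving = 266.8 − 0.1(8198) = -553, so a = 553
C = 553 + 0.9(686) = 553 + 617.4 = 1170.4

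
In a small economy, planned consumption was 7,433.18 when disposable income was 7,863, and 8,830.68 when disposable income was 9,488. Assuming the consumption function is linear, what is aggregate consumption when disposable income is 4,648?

C = 4668.28

MPC = (8830.68 − 7433.18)/(9488 − 7863) = 1397.5/1625 = 0.86
a = 7433.18 − 0.86(7863) = 7433.18 − 6762.18 = 671
C = 671 + 0.86(4648) = 671 + 3997.28 = 4668.28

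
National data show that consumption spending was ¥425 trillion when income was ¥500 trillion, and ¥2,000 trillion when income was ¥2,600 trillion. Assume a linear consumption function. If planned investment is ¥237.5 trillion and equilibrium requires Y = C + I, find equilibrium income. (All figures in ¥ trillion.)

Y = 1150

MPC = (2000 − 425)/(2600 − 500) = 1575/2100 = 0.75
a = 425 − 0.75(500) = 50
Equilibrium: Y = 50 + 0.75Y + 237.5
0.25Y = 287.5, so Y = 287.5/0.25 = 1150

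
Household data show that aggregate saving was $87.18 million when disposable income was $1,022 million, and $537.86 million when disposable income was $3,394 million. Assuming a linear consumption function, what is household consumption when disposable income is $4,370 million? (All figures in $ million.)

MPS = ΔS/ΔY = (537.86 − 87.18)/(3394 − 1022) = 450.68/2372 = 0.19
MPC = 1 − MPS = 0.81
Autonomous saving = 87.18 − 0.19(1022) = -107, so a = 107
C = 107 + 0.81(4370) = 107 + 3539.7 = 3646.7

C = 3646.7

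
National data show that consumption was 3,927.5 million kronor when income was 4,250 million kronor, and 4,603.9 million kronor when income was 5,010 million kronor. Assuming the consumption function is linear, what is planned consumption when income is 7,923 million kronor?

C = 7196.47

MPC = (4603.9 − 3927.5)/(5010 − 4250) = 676.4/760 = 0.89
a = 3927.5 − 0.89(4250) = 3927.5 − 3782.5 = 145
C = 145 + 0.89(7923) = 145 + 7051.47 = 7196.47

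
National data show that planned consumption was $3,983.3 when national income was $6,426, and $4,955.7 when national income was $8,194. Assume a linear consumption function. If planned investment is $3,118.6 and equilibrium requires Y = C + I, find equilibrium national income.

Y = 7928

MPC = (4955.7 − 3983.3)/(8194 − 6426) = 972.4/1768 = 0.55
a = 3983.3 − 0.55(6426) = 449
Equilibrium: Y = 449 + 0.55Y + 3118.6
0.45Y = 3567.6, so Y = 3567.6/0.45 = 7928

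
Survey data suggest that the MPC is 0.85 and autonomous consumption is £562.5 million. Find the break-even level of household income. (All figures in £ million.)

At break-even, C = Y: 562.5 + 0.85Y = Y
0.15Y = 562.5, so Y = 562.5/0.15 = 3750

Y = 3750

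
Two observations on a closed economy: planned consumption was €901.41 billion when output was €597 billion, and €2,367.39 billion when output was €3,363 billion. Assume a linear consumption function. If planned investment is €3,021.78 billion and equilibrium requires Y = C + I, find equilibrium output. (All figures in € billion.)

Y = 7674

MPC = (2367.39 − 901.41)/(3363 − 597) = 1465.98/2766 = 0.53
a = 901.41 − 0.53(597) = 585
Equilibrium: Y = 585 + 0.53Y + 3021.78
0.47Y = 3606.78, so Y = 3606.78/0.47 = 7674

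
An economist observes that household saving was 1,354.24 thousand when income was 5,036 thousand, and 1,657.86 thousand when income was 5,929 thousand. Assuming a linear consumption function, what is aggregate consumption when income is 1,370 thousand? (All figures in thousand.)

C = 1262.2

MPS = ΔS/ΔY = (1657.86 − 1354.24)/(5929 − 5036) = 303.62/893 = 0.34
MPC = 1 − MPS = 0.66
Autonomous saving = 1354.24 − 0.34(5036) = -358, so a = 358
C = 358 + 0.66(1370) = 358 + 904.2 = 1262.2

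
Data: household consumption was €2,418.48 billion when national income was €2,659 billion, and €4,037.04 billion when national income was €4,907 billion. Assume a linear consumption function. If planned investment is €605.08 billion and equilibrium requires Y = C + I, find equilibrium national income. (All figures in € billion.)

Y = 3961

MPC = (4037.04 − 2418.48)/(4907 − 2659) = 1618.56/2248 = 0.72
a = 2418.48 − 0.72(2659) = 504
Equilibrium: Y = 504 + 0.72Y + 605.08
0.28Y = 1109.08, so Y = 1109.08/0.28 = 3961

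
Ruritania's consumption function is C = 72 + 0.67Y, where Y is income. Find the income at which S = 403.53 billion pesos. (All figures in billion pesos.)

S = Y − C = -72 + 0.33Y
-72 + 0.33Y = 403.53, so 0.33Y = 475.53 and Y = 1441

Y = 1441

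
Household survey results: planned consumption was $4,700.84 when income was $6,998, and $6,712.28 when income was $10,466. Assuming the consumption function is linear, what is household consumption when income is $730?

C = 1065.4

MPC = (6712.28 − 4700.84)/(10466 − 6998) = 2011.44/3468 = 0.58
a = 4700.84 − 0.58(6998) = 4700.84 − 4058.84 = 642
C = 642 + 0.58(730) = 642 + 423.4 = 1065.4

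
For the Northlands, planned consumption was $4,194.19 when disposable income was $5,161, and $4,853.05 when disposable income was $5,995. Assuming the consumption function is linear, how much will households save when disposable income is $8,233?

MPC = (4853.05 − 4194.19)/(5995 − 5161) = 658.86/834 = 0.79
a = 4194.19 − 0.79(5161) = 4194.19 − 4077.19 = 117
C = 117 + 0.79(8233) = 6621.07
S = 8233 − 6621.07 = 1611.93

S = 1611.93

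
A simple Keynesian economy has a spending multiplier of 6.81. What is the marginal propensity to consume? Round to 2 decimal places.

MPC = 0.85

k = 1/(1 − MPC), so 1 − MPC = 1/k = 1/6.81 = 0.1468
MPC = 1 − 0.1468 = 0.85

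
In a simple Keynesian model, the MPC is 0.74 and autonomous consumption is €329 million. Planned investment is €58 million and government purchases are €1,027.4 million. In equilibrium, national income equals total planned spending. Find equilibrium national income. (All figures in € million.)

Y = 5440

Y = C + I + G = 329 + 0.74Y + 58 + 1027.4
Y − 0.74Y = 1414.4
0.26Y = 1414.4, so Y = 1414.4/0.26 = 5440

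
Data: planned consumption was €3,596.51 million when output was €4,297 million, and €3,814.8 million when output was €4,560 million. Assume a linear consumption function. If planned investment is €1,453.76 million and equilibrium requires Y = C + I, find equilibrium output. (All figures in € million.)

MPC = (3814.8 − 3596.51)/(4560 − 4297) = 218.29/263 = 0.83
a = 3596.51 − 0.83(4297) = 30
Equilibrium: Y = 30 + 0.83Y + 1453.76
0.17Y = 1483.76, so Y = 1483.76/0.17 = 8728

Y = 8728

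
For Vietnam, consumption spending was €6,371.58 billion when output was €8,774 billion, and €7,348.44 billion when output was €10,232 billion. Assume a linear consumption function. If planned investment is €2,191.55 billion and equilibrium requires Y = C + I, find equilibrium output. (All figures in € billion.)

Y = 8135

MPC = (7348.44 − 6371.58)/(10232 − 8774) = 976.86/1458 = 0.67
a = 6371.58 − 0.67(8774) = 493
Equilibrium: Y = 493 + 0.67Y + 2191.55
0.33Y = 2684.55, so Y = 2684.55/0.33 = 8135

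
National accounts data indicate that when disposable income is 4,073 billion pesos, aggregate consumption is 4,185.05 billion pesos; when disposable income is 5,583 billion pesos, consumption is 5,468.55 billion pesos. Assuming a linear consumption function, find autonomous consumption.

MPC = ΔC/ΔY = (5468.55 − 4185.05)/(5583 − 4073) = 1283.5/1510 = 0.85
a = C − MPC·Y = 4185.05 − 0.85(4073) = 4185.05 − 3462.05 = 723

a = 723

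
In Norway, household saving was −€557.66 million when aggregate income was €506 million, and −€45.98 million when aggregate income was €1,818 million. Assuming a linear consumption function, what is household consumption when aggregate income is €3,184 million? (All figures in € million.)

MPS = ΔS/ΔY = (-45.98 − (-557.66))/(1818 − 506) = 511.68/1312 = 0.39
MPC = 1 − MPS = 0.61
Autonomous saving = -557.66 − 0.39(506) = -755, so a = 755
C = 755 + 0.61(3184) = 755 + 1942.24 = 2697.24

C = 2697.24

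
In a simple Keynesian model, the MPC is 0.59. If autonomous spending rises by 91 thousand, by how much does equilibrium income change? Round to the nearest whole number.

The multiplier is 1/(1 − MPC) = 1/0.41.
ΔY = 91/0.41 = 221.95 ≈ 222

ΔY ≈ 222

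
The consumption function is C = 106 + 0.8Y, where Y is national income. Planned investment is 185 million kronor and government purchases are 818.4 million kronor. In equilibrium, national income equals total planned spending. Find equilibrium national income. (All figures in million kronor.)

Y = C + I + G = 106 + 0.8Y + 185 + 818.4
Y − 0.8Y = 1109.4
0.2Y = 1109.4, so Y = 1109.4/0.2 = 5547

Y = 5547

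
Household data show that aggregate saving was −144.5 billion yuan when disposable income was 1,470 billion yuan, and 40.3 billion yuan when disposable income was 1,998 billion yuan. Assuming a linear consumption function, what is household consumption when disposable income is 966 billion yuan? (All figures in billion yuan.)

C = 1286.9

MPS = ΔS/ΔY = (40.3 − (-144.5))/(1998 − 1470) = 184.8/528 = 0.35
MPC = 1 − MPS = 0.65
Autonomous saving = -144.5 − 0.35(1470) = -659, so a = 659
C = 659 + 0.65(966) = 659 + 627.9 = 1286.9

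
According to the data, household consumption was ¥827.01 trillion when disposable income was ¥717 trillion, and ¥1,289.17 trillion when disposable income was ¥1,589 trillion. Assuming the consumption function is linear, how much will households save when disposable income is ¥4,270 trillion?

S = 1559.9

MPC = (1289.17 − 827.01)/(1589 − 717) = 462.16/872 = 0.53
a = 827.01 − 0.53(717) = 827.01 − 380.01 = 447
C = 447 + 0.53(4270) = 2710.1
S = 4270 − 2710.1 = 1559.9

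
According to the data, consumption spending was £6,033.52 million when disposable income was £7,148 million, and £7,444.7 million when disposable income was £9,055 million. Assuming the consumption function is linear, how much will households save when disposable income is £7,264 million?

MPC = (7444.7 − 6033.52)/(9055 − 7148) = 1411.18/1907 = 0.74
a = 6033.52 − 0.74(7148) = 6033.52 − 5289.52 = 744
C = 744 + 0.74(7264) = 6119.36
S = 7264 − 6119.36 = 1144.64

S = 1144.64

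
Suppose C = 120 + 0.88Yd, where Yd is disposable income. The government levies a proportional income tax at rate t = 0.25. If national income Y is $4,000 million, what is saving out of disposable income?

Yd = (1 − 0.25)(4000) = 0.75(4000) = 3000
C = 120 + 0.88(3000) = 120 + 2640 = 2760
S = Yd − C = 3000 − 2760 = 240

S = 240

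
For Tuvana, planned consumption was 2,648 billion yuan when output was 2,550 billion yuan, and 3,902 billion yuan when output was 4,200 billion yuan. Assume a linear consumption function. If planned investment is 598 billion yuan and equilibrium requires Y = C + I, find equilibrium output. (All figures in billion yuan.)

Y = 5450

MPC = (3902 − 2648)/(4200 − 2550) = 1254/1650 = 0.76
a = 2648 − 0.76(2550) = 710
Equilibrium: Y = 710 + 0.76Y + 598
0.24Y = 1308, so Y = 1308/0.24 = 5450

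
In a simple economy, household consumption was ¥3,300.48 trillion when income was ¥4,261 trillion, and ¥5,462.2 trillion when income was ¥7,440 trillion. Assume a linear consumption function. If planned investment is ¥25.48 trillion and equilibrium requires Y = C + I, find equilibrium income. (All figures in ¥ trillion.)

MPC = (5462.2 − 3300.48)/(7440 − 4261) = 2161.72/3179 = 0.68
a = 3300.48 − 0.68(4261) = 403
Equilibrium: Y = 403 + 0.68Y + 25.48
0.32Y = 428.48, so Y = 428.48/0.32 = 1339

Y = 1339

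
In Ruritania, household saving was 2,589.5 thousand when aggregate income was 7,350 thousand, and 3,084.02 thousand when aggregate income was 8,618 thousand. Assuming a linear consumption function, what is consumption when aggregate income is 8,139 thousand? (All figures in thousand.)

MPS = ΔS/ΔY = (3084.02 − 2589.5)/(8618 − 7350) = 494.52/1268 = 0.39
MPC = 1 − MPS = 0.61
Autonomous saving = 2589.5 − 0.39(7350) = -277, so a = 277
C = 277 + 0.61(8139) = 277 + 4964.79 = 5241.79

C = 5241.79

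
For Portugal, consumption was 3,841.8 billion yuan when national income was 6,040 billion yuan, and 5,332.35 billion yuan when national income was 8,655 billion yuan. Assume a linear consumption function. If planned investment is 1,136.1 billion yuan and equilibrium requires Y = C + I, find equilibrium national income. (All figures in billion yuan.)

Y = 3570

MPC = (5332.35 − 3841.8)/(8655 − 6040) = 1490.55/2615 = 0.57
a = 3841.8 − 0.57(6040) = 399
Equilibrium: Y = 399 + 0.57Y + 1136.1
0.43Y = 1535.1, so Y = 1535.1/0.43 = 3570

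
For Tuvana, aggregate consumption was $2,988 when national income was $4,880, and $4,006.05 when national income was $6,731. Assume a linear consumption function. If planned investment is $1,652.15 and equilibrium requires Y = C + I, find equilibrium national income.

Y = 4347

MPC = (4006.05 − 2988)/(6731 − 4880) = 1018.05/1851 = 0.55
a = 2988 − 0.55(4880) = 304
Equilibrium: Y = 304 + 0.55Y + 1652.15
0.45Y = 1956.15, so Y = 1956.15/0.45 = 4347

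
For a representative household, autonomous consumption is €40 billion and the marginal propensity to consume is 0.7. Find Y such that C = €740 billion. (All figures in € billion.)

Y = 1000

40 + 0.7Y = 740
0.7Y = 700, so Y = 700/0.7 = 1000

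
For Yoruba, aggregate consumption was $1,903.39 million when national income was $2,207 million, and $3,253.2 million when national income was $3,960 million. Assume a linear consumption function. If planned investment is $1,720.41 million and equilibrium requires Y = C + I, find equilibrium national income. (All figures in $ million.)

MPC = (3253.2 − 1903.39)/(3960 − 2207) = 1349.81/1753 = 0.77
a = 1903.39 − 0.77(2207) = 204
Equilibrium: Y = 204 + 0.77Y + 1720.41
0.23Y = 1924.41, so Y = 1924.41/0.23 = 8367

Y = 8367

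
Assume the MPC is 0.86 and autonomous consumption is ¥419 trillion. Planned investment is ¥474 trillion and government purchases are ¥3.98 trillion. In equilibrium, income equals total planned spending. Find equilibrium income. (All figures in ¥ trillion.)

Y = 6407

Y = C + I + G = 419 + 0.86Y + 474 + 3.98
Y − 0.86Y = 896.98
0.14Y = 896.98, so Y = 896.98/0.14 = 6407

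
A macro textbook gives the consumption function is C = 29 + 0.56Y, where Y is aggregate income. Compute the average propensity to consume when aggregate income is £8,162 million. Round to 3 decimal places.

APC = 0.564

C = 29 + 0.56(8162) = 4599.72
APC = C/Y = 4599.72/8162 = 0.564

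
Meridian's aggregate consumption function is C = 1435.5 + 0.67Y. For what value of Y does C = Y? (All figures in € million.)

At break-even, C = Y: 1435.5 + 0.67Y = Y
0.33Y = 1435.5, so Y = 1435.5/0.33 = 4350

Y = 4350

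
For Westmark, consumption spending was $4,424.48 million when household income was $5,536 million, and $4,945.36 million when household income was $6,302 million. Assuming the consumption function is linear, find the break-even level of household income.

Y = 2062.5

MPC = (4945.36 − 4424.48)/(6302 − 5536) = 520.88/766 = 0.68
a = 4424.48 − 0.68(5536) = 4424.48 − 3764.48 = 660
Break-even: Y = a/(1−MPC) = 660/0.32 = 2062.5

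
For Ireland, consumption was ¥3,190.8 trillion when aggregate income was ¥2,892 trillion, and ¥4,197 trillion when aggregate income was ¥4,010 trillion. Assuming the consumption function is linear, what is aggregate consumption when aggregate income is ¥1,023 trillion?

C = 1508.7

MPC = (4197 − 3190.8)/(4010 − 2892) = 1006.2/1118 = 0.9
a = 3190.8 − 0.9(2892) = 3190.8 − 2602.8 = 588
C = 588 + 0.9(1023) = 588 + 920.7 = 1508.7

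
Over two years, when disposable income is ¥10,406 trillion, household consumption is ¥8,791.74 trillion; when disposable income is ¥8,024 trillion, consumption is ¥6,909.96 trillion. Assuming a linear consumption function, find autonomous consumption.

a = 571

MPC = ΔC/ΔY = (8791.74 − 6909.96)/(10406 − 8024) = 1881.78/2382 = 0.79
a = C − MPC·Y = 6909.96 − 0.79(8024) = 6909.96 − 6338.96 = 571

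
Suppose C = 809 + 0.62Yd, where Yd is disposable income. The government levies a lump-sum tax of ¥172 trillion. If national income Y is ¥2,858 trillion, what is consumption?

Yd = Y − T = 2858 − 172 = 2686
C = 809 + 0.62(2686) = 809 + 1665.32 = 2474.32

C = 2474.32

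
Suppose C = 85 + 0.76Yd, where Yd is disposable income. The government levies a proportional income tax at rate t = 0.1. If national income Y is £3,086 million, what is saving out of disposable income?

Yd = (1 − 0.1)(3086) = 0.9(3086) = 2777.4
C = 85 + 0.76(2777.4) = 85 + 2110.824 = 2195.824
S = Yd − C = 2777.4 − 2195.824 = 581.576

S = 581.576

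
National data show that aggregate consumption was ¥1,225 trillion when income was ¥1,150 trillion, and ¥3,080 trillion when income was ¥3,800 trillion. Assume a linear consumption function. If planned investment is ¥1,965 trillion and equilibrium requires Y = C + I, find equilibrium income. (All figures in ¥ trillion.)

MPC = (3080 − 1225)/(3800 − 1150) = 1855/2650 = 0.7
a = 1225 − 0.7(1150) = 420
Equilibrium: Y = 420 + 0.7Y + 1965
0.3Y = 2385, so Y = 2385/0.3 = 7950

Y = 7950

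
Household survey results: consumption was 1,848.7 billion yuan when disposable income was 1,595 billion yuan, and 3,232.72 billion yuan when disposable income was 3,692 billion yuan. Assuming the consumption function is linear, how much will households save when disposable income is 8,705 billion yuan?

MPC = (3232.72 − 1848.7)/(3692 − 1595) = 1384.02/2097 = 0.66
a = 1848.7 − 0.66(1595) = 1848.7 − 1052.7 = 796
C = 796 + 0.66(8705) = 6541.3
S = 8705 − 6541.3 = 2163.7

S = 2163.7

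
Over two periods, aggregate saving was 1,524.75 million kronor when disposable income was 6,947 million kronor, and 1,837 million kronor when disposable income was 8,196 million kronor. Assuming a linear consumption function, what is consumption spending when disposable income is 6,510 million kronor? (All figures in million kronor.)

C = 5094.5

MPS = ΔS/ΔY = (1837 − 1524.75)/(8196 − 6947) = 312.25/1249 = 0.25
MPC = 1 − MPS = 0.75
Autonomous saving = 1524.75 − 0.25(6947) = -212, so a = 212
C = 212 + 0.75(6510) = 212 + 4882.5 = 5094.5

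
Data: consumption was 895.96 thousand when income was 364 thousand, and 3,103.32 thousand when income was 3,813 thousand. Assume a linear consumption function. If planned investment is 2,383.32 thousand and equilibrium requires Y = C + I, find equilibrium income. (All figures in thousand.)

Y = 8462

MPC = (3103.32 − 895.96)/(3813 − 364) = 2207.36/3449 = 0.64
a = 895.96 − 0.64(364) = 663
Equilibrium: Y = 663 + 0.64Y + 2383.32
0.36Y = 3046.32, so Y = 3046.32/0.36 = 8462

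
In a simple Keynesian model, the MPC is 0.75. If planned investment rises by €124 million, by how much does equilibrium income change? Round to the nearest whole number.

The multiplier is 1/(1 − MPC) = 1/0.25.
ΔY = 124/0.25 = 496.00 ≈ 496

ΔY ≈ 496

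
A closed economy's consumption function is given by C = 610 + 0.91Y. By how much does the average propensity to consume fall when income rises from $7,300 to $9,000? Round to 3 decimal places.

At Y = 7300: C = 610 + 0.91(7300) = 7253, APC = 7253/7300 = 0.9936
At Y = 9000: C = 8800, APC = 8800/9000 = 0.9778
Fall in APC = 0.9936 − 0.9778 = 0.0158 ≈ 0.016

ΔAPC = 0.016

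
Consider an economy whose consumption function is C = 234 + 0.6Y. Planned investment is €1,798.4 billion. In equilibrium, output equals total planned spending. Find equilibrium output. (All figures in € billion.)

Y = 5081

Y = C + I = 234 + 0.6Y + 1798.4
Y − 0.6Y = 2032.4
0.4Y = 2032.4, so Y = 2032.4/0.4 = 5081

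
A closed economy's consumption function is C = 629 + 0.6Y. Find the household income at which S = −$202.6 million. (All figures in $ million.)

Y = 1066

S = Y − C = -629 + 0.4Y
-629 + 0.4Y = -202.6, so 0.4Y = 426.4 and Y = 1066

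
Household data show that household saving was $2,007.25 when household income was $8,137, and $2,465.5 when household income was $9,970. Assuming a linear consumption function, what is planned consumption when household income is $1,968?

MPS = ΔS/ΔY = (2465.5 − 2007.25)/(9970 − 8137) = 458.25/1833 = 0.25
MPC = 1 − MPS = 0.75
Autonomous saving = 2007.25 − 0.25(8137) = -27, so a = 27
C = 27 + 0.75(1968) = 27 + 1476 = 1503

C = 1503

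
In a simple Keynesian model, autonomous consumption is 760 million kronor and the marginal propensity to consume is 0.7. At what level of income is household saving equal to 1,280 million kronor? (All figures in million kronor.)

S = Y − C = -760 + 0.3Y
-760 + 0.3Y = 1280, so 0.3Y = 2040 and Y = 6800

Y = 6800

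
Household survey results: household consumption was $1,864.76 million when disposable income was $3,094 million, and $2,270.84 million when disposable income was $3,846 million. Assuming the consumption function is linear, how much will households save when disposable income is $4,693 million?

MPC = (2270.84 − 1864.76)/(3846 − 3094) = 406.08/752 = 0.54
a = 1864.76 − 0.54(3094) = 1864.76 − 1670.76 = 194
C = 194 + 0.54(4693) = 2728.22
S = 4693 − 2728.22 = 1964.78

S = 1964.78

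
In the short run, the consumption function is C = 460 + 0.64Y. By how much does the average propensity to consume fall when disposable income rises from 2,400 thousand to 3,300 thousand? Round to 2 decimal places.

At Y = 2400: C = 460 + 0.64(2400) = 1996, APC = 1996/2400 = 0.832
At Y = 3300: C = 2572, APC = 2572/3300 = 0.779
Fall in APC = 0.832 − 0.779 = 0.053 ≈ 0.05

ΔAPC = 0.05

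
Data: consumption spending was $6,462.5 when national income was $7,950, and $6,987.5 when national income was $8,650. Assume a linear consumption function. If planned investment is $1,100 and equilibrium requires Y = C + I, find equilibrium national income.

MPC = (6987.5 − 6462.5)/(8650 − 7950) = 525/700 = 0.75
a = 6462.5 − 0.75(7950) = 500
Equilibrium: Y = 500 + 0.75Y + 1100
0.25Y = 1600, so Y = 1600/0.25 = 6400

Y = 6400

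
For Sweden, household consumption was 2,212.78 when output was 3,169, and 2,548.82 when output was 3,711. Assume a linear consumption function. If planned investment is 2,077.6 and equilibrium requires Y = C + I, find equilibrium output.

MPC = (2548.82 − 2212.78)/(3711 − 3169) = 336.04/542 = 0.62
a = 2212.78 − 0.62(3169) = 248
Equilibrium: Y = 248 + 0.62Y + 2077.6
0.38Y = 2325.6, so Y = 2325.6/0.38 = 6120

Y = 6120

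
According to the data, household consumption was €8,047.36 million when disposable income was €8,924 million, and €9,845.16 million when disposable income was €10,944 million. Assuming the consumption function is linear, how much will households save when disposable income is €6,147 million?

S = 571.17

MPC = (9845.16 − 8047.36)/(10944 − 8924) = 1797.8/2020 = 0.89
a = 8047.36 − 0.89(8924) = 8047.36 − 7942.36 = 105
C = 105 + 0.89(6147) = 5575.83
S = 6147 − 5575.83 = 571.17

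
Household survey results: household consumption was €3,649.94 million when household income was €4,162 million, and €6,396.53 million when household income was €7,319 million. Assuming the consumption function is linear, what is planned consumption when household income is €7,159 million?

MPC = (6396.53 − 3649.94)/(7319 − 4162) = 2746.59/3157 = 0.87
a = 3649.94 − 0.87(4162) = 3649.94 − 3620.94 = 29
C = 29 + 0.87(7159) = 29 + 6228.33 = 6257.33

C = 6257.33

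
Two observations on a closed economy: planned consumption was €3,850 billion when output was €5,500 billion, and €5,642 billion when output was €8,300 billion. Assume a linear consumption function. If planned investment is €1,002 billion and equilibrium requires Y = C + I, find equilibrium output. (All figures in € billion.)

MPC = (5642 − 3850)/(8300 − 5500) = 1792/2800 = 0.64
a = 3850 − 0.64(5500) = 330
Equilibrium: Y = 330 + 0.64Y + 1002
0.36Y = 1332, so Y = 1332/0.36 = 3700

Y = 3700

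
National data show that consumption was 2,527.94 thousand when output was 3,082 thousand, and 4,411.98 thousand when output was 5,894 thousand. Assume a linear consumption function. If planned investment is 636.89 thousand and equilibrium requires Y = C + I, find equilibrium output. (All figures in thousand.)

MPC = (4411.98 − 2527.94)/(5894 − 3082) = 1884.04/2812 = 0.67
a = 2527.94 − 0.67(3082) = 463
Equilibrium: Y = 463 + 0.67Y + 636.89
0.33Y = 1099.89, so Y = 1099.89/0.33 = 3333

Y = 3333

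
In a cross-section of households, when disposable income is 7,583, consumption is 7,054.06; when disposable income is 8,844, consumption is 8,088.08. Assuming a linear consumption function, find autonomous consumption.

a = 836

MPC = ΔC/ΔY = (8088.08 − 7054.06)/(8844 − 7583) = 1034.02/1261 = 0.82
a = C − MPC·Y = 7054.06 − 0.82(7583) = 7054.06 − 6218.06 = 836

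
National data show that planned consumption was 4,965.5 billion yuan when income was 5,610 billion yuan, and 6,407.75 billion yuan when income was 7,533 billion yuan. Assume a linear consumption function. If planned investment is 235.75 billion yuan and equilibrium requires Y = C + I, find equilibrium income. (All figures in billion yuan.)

MPC = (6407.75 − 4965.5)/(7533 − 5610) = 1442.25/1923 = 0.75
a = 4965.5 − 0.75(5610) = 758
Equilibrium: Y = 758 + 0.75Y + 235.75
0.25Y = 993.75, so Y = 993.75/0.25 = 3975

Y = 3975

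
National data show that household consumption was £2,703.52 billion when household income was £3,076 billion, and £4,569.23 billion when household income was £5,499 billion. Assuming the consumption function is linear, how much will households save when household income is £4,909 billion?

S = 794.07

MPC = (4569.23 − 2703.52)/(5499 − 3076) = 1865.71/2423 = 0.77
a = 2703.52 − 0.77(3076) = 2703.52 − 2368.52 = 335
C = 335 + 0.77(4909) = 4114.93
S = 4909 − 4114.93 = 794.07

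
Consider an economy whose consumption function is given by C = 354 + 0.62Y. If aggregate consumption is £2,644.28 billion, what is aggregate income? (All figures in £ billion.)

354 + 0.62Y = 2644.28
0.62Y = 2290.28, so Y = 2290.28/0.62 = 3694

Y = 3694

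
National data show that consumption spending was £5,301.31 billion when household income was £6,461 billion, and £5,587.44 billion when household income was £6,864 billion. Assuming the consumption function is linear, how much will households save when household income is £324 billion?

MPC = (5587.44 − 5301.31)/(6864 − 6461) = 286.13/403 = 0.71
a = 5301.31 − 0.71(6461) = 5301.31 − 4587.31 = 714
C = 714 + 0.71(324) = 944.04
S = 324 − 944.04 = -620.04

S = -620.04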